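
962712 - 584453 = 378259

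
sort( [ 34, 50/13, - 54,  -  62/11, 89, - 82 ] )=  [ - 82, - 54 , - 62/11, 50/13,34,89]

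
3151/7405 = 3151/7405 = 0.43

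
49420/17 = 49420/17 = 2907.06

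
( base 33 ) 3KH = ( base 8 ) 7550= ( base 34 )3E0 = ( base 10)3944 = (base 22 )836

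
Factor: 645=3^1*5^1*43^1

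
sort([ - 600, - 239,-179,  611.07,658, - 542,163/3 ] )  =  [ - 600,-542,-239,-179,163/3,611.07,658 ] 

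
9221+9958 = 19179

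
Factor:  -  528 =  - 2^4*3^1*11^1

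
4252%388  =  372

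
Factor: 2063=2063^1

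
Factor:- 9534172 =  - 2^2*347^1 * 6869^1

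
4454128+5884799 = 10338927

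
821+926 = 1747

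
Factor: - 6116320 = -2^5 * 5^1 * 7^1*43^1*127^1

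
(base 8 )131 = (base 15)5e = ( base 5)324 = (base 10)89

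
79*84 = 6636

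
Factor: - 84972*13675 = - 1161992100= - 2^2*3^1 *5^2*73^1*97^1*547^1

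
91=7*13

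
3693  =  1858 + 1835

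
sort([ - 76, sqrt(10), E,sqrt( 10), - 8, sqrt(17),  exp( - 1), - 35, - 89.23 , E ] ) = [ - 89.23,-76, - 35, - 8, exp( - 1), E,E,sqrt(10 ), sqrt( 10), sqrt(17) ] 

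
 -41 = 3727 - 3768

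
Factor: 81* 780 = 63180 = 2^2*3^5 * 5^1 * 13^1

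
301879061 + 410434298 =712313359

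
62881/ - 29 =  - 2169 + 20/29 = - 2168.31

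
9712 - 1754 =7958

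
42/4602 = 7/767=0.01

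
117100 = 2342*50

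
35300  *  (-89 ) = -3141700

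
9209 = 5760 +3449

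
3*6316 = 18948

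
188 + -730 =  - 542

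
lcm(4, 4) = 4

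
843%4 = 3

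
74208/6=12368 = 12368.00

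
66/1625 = 66/1625 = 0.04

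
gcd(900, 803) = 1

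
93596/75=1247 + 71/75 = 1247.95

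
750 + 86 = 836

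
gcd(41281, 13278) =1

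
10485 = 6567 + 3918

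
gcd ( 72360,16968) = 24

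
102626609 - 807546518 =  - 704919909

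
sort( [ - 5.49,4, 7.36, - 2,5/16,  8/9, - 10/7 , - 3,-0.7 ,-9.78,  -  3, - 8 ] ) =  [ - 9.78, - 8 , - 5.49, -3  , - 3, - 2,-10/7, - 0.7, 5/16,8/9 , 4,7.36] 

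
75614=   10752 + 64862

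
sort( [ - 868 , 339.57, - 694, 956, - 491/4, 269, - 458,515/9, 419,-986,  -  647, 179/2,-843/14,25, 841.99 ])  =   [-986,  -  868,- 694,  -  647, - 458, - 491/4, - 843/14, 25,515/9,179/2,  269,339.57,  419, 841.99,  956 ] 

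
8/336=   1/42 = 0.02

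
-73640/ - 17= 73640/17 = 4331.76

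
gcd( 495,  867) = 3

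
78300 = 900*87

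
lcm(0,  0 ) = 0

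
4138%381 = 328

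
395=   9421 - 9026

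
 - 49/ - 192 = 49/192 = 0.26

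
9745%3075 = 520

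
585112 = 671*872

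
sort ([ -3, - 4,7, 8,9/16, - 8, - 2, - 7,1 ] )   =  [- 8 , - 7,-4, - 3, -2,9/16,1, 7,8]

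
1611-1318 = 293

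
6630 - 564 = 6066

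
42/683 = 42/683 = 0.06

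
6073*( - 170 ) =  - 1032410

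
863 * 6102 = 5266026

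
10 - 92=-82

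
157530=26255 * 6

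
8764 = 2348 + 6416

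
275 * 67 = 18425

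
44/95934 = 22/47967 = 0.00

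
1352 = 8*169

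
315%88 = 51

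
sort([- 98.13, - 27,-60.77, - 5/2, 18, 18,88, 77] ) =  [-98.13, - 60.77, - 27, - 5/2 , 18,18,77,  88 ] 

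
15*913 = 13695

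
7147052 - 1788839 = 5358213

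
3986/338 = 1993/169 = 11.79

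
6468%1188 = 528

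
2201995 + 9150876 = 11352871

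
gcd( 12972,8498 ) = 2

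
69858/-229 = -69858/229 = -305.06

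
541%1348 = 541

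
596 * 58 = 34568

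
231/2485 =33/355 = 0.09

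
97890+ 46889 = 144779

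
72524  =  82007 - 9483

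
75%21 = 12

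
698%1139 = 698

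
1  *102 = 102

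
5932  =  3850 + 2082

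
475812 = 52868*9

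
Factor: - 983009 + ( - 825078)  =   - 1808087 = - 283^1*6389^1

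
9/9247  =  9/9247  =  0.00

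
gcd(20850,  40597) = 1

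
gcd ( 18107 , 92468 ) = 1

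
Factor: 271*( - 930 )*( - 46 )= 2^2*3^1*5^1 * 23^1*31^1*271^1 = 11593380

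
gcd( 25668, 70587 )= 6417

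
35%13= 9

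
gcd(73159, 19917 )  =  1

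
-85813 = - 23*3731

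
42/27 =14/9 = 1.56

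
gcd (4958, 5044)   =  2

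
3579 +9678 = 13257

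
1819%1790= 29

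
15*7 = 105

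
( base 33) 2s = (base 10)94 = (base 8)136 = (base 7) 163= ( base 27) 3d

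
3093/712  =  3093/712 = 4.34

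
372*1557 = 579204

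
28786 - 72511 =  - 43725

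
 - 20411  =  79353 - 99764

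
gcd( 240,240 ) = 240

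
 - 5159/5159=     -  1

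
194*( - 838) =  - 162572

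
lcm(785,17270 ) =17270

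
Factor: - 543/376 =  -2^(-3)*3^1 * 47^( - 1)*181^1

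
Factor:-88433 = -191^1*463^1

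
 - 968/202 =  - 5 + 21/101 = - 4.79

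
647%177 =116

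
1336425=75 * 17819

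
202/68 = 2 + 33/34 =2.97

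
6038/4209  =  1 + 1829/4209 =1.43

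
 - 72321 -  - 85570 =13249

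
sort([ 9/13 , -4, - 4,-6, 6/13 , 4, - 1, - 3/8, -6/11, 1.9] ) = [ - 6  , - 4, - 4,-1, - 6/11, - 3/8, 6/13,9/13, 1.9, 4]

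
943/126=943/126 = 7.48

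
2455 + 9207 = 11662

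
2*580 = 1160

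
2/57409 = 2/57409=0.00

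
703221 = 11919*59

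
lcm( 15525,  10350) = 31050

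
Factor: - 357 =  - 3^1*7^1*17^1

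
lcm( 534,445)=2670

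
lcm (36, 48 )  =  144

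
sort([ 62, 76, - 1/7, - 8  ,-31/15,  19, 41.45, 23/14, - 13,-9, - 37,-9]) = [-37 ,-13, - 9,-9 , - 8,-31/15, - 1/7, 23/14,19,  41.45, 62,76 ] 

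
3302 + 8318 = 11620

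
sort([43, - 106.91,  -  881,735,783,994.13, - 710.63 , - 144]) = [ - 881, - 710.63, - 144, - 106.91 , 43,735,783, 994.13 ] 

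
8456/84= 100+ 2/3   =  100.67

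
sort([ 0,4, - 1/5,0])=[ - 1/5 , 0,0 , 4]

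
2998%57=34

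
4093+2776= 6869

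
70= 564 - 494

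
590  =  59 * 10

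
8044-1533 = 6511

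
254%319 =254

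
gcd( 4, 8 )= 4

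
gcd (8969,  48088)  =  1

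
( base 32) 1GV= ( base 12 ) AA7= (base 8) 3037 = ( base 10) 1567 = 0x61F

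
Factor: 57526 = 2^1 * 7^2 * 587^1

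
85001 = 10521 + 74480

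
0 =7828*0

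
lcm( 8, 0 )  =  0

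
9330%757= 246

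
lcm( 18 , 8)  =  72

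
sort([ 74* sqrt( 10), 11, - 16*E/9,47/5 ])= [ - 16*E/9, 47/5, 11,74*sqrt (10 ) ] 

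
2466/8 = 308 + 1/4=308.25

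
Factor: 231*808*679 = 2^3*3^1*7^2*11^1*97^1 *101^1 = 126733992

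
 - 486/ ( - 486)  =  1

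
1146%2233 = 1146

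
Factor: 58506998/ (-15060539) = -2^1 * 11^1*13^ (  -  1 )*47^(- 1)* 89^1*157^( - 2)*29881^1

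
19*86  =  1634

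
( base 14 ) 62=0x56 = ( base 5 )321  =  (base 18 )4E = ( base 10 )86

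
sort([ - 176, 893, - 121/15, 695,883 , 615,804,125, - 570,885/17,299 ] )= [ - 570,-176, - 121/15,  885/17,125, 299,615,695,804,883,  893 ] 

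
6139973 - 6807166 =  - 667193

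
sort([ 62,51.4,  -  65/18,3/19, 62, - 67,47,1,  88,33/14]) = [ - 67, - 65/18 , 3/19,1, 33/14,47, 51.4,62,62,88] 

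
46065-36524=9541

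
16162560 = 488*33120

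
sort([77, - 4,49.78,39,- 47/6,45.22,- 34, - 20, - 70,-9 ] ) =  [ - 70, - 34, - 20,-9,  -  47/6 , - 4, 39,45.22, 49.78, 77]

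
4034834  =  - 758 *( - 5323) 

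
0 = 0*4355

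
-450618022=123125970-573743992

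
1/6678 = 1/6678 = 0.00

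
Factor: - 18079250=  - 2^1*5^3  *7^1 * 10331^1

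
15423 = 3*5141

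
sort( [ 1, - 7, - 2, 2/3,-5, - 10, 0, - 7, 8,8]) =[-10, - 7, - 7,  -  5, - 2, 0, 2/3, 1, 8,8 ] 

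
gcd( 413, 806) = 1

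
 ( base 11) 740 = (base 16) 37b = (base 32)rr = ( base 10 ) 891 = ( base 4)31323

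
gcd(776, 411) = 1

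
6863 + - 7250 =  - 387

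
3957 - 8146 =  - 4189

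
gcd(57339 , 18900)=9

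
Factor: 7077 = 3^1*7^1*337^1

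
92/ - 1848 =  - 23/462 = - 0.05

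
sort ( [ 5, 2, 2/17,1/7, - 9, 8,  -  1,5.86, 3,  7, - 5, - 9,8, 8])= [ - 9, - 9, - 5, - 1, 2/17,1/7, 2, 3, 5, 5.86,7, 8, 8, 8 ] 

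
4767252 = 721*6612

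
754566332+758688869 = 1513255201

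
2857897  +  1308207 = 4166104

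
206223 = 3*68741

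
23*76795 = 1766285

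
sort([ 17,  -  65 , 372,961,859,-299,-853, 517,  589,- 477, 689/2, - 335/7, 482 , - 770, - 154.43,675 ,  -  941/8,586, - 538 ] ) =[ - 853, - 770, - 538 ,-477,  -  299,-154.43, - 941/8, - 65, - 335/7, 17,689/2,372, 482, 517,586,589,675,  859,961] 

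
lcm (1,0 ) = 0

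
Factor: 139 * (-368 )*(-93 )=4757136 = 2^4*3^1*23^1*31^1 * 139^1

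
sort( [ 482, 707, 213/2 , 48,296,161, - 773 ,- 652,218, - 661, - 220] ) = [ - 773,  -  661, - 652, - 220, 48, 213/2,161,218,296,  482, 707 ] 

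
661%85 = 66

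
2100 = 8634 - 6534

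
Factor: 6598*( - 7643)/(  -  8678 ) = 3299^1*4339^( - 1 )*7643^1 = 25214257/4339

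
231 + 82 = 313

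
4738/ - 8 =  - 593 + 3/4 = - 592.25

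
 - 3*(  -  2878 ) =8634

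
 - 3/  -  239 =3/239 = 0.01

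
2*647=1294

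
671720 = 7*95960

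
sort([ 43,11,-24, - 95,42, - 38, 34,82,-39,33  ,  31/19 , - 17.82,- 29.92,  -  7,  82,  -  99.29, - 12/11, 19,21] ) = [-99.29,-95, - 39, - 38, - 29.92,-24, - 17.82,-7, - 12/11,31/19,11 , 19,21,33,34,42,43,82,82]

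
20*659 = 13180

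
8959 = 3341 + 5618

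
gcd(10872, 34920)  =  72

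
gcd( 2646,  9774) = 54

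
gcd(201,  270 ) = 3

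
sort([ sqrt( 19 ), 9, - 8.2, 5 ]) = [ - 8.2, sqrt(19)  ,  5, 9] 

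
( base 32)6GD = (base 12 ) 3A39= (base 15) 1e99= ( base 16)1A0D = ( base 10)6669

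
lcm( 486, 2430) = 2430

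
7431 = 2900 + 4531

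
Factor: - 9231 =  - 3^1*17^1 *181^1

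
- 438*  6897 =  - 3020886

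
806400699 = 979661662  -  173260963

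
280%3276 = 280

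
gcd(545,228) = 1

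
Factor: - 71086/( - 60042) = 3^ ( - 1 )*10007^( - 1)*35543^1 = 35543/30021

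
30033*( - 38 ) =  - 1141254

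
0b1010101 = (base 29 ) 2R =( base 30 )2P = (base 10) 85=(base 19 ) 49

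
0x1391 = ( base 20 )CA9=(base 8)11621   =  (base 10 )5009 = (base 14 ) 1b7b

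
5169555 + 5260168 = 10429723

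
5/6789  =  5/6789 = 0.00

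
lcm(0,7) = 0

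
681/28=24 + 9/28  =  24.32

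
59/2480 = 59/2480=0.02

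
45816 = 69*664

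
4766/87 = 4766/87 = 54.78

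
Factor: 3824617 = 3824617^1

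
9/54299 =9/54299 = 0.00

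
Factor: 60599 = 7^1*11^1*787^1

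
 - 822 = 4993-5815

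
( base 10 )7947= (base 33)79R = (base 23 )F0C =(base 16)1f0b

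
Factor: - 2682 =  - 2^1*3^2*149^1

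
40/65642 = 20/32821 =0.00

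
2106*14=29484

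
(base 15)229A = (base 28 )9A9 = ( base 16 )1cb1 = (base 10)7345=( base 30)84P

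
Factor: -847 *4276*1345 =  - 4871283340  =  - 2^2*5^1*7^1*11^2*269^1*1069^1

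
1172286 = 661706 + 510580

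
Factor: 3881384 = 2^3*13^1*37321^1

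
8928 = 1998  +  6930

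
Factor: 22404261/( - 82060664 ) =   -  2^(-3 )*3^1*7^(-1 )*11^1 * 71^( - 1)*283^1*2399^1*20639^( - 1 )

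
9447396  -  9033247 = 414149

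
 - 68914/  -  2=34457/1 = 34457.00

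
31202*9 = 280818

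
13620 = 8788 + 4832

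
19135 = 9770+9365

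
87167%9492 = 1739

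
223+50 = 273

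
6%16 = 6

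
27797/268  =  103 + 193/268 = 103.72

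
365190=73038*5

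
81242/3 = 27080 + 2/3 = 27080.67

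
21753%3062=319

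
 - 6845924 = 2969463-9815387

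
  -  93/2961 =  - 31/987 = - 0.03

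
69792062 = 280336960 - 210544898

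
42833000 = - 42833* (-1000) 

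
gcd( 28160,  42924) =4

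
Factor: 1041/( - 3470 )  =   - 2^(-1)*3^1*5^( - 1) = -3/10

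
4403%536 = 115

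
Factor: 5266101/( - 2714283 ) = - 1755367/904761 = - 3^( - 2)*11^(-1 )*13^( - 1)*19^ ( - 1 )*37^ ( - 1 )*83^1 * 21149^1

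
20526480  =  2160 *9503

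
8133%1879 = 617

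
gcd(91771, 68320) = 1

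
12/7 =1  +  5/7=1.71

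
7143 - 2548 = 4595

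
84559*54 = 4566186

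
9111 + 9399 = 18510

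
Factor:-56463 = - 3^1*11^1*29^1 * 59^1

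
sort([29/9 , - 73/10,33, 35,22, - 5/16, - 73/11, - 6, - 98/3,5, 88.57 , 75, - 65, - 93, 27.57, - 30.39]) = [-93, - 65, - 98/3, - 30.39,-73/10, - 73/11, - 6, - 5/16,29/9, 5 , 22,27.57, 33, 35,75, 88.57] 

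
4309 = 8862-4553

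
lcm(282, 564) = 564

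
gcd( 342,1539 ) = 171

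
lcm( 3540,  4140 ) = 244260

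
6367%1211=312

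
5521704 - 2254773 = 3266931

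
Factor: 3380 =2^2*5^1*13^2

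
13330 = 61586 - 48256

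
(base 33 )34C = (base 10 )3411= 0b110101010011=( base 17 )bdb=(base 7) 12642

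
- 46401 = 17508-63909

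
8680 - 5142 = 3538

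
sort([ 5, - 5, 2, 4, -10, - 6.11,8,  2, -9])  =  [ - 10, - 9,-6.11, - 5,  2, 2 , 4, 5, 8]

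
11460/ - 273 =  - 42 + 2/91 = - 41.98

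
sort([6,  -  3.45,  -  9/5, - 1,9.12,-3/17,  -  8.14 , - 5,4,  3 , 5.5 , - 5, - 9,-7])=[  -  9,-8.14, - 7, - 5, - 5, - 3.45, - 9/5,-1,  -  3/17, 3 , 4,5.5 , 6  ,  9.12]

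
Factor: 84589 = 84589^1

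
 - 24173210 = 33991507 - 58164717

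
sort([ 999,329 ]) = [ 329,999]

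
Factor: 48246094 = 2^1*13^1*41^1*45259^1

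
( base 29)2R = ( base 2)1010101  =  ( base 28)31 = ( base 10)85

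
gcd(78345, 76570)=5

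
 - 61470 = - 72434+10964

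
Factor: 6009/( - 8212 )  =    -  2^( - 2 )*3^1*2003^1*2053^( - 1)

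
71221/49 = 71221/49 = 1453.49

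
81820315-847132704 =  - 765312389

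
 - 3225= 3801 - 7026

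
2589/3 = 863= 863.00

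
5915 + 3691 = 9606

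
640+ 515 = 1155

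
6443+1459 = 7902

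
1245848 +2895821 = 4141669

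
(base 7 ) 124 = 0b1000011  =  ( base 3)2111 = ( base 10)67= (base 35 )1W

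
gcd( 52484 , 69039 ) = 1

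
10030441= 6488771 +3541670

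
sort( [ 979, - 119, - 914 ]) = [ - 914,-119,  979]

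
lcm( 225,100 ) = 900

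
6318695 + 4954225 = 11272920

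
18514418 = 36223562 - 17709144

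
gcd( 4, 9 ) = 1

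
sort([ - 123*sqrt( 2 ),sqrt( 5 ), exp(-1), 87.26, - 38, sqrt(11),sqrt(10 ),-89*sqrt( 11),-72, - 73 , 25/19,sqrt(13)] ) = [  -  89 *sqrt(11 ), - 123 *sqrt( 2) , - 73, - 72, - 38,exp (  -  1 ) , 25/19,sqrt(5 ), sqrt( 10),sqrt( 11),sqrt(13 ),87.26]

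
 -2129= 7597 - 9726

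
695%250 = 195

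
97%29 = 10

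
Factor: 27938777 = 43^1*649739^1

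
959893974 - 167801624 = 792092350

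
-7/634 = -7/634 = - 0.01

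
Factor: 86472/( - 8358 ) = -2^2*3^1*7^(-1)*199^ ( -1)*1201^1 = - 14412/1393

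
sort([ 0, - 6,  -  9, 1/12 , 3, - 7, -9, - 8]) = [ - 9,- 9, - 8, - 7, -6 , 0,1/12,3 ]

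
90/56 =1 + 17/28  =  1.61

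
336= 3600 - 3264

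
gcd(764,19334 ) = 2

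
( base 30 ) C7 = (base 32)bf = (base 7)1033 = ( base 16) 16f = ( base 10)367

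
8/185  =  8/185 = 0.04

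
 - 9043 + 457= - 8586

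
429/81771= 143/27257 = 0.01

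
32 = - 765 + 797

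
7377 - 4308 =3069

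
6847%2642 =1563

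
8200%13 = 10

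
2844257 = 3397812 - 553555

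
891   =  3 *297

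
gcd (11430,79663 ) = 1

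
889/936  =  889/936 = 0.95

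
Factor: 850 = 2^1*5^2*17^1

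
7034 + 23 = 7057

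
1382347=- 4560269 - -5942616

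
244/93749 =244/93749 = 0.00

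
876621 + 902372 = 1778993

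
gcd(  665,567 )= 7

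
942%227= 34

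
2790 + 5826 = 8616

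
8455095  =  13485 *627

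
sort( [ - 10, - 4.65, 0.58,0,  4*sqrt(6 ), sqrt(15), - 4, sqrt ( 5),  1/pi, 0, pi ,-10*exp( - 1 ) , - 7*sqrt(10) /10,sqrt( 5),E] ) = [-10, - 4.65, - 4, -10*exp( - 1), - 7*sqrt( 10)/10, 0, 0, 1/pi,  0.58, sqrt(5), sqrt (5 ), E,pi,sqrt(15),  4*sqrt( 6 ) ]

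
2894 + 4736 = 7630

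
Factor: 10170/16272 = 5/8= 2^( - 3)*5^1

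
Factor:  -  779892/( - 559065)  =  259964/186355 =2^2*5^( - 1 )*13^( - 1)*17^1*47^ ( - 1 ) * 61^( - 1 ) * 3823^1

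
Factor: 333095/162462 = 2^( - 1 )*3^( - 1) * 5^1 *7^1 * 31^1*307^1*27077^( - 1 )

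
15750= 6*2625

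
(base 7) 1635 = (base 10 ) 663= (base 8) 1227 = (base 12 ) 473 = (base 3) 220120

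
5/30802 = 5/30802 = 0.00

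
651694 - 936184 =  - 284490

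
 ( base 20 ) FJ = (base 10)319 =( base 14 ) 18B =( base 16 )13F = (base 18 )HD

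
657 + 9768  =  10425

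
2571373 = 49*52477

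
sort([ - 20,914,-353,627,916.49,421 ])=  [ - 353, - 20, 421, 627,914, 916.49] 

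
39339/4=9834 + 3/4= 9834.75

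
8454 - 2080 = 6374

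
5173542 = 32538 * 159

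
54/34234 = 27/17117  =  0.00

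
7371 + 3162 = 10533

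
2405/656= 3 + 437/656 = 3.67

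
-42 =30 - 72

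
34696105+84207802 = 118903907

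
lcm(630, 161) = 14490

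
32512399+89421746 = 121934145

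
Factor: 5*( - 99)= - 495 = - 3^2* 5^1*11^1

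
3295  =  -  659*( - 5 )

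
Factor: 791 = 7^1*113^1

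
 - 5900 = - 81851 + 75951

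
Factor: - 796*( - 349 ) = 2^2*199^1*349^1 = 277804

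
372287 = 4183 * 89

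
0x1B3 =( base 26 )gj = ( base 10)435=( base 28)FF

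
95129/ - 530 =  - 95129/530 = - 179.49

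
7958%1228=590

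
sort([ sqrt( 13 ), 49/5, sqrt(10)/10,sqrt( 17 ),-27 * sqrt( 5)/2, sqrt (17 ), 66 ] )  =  [- 27*sqrt(5 )/2,sqrt( 10 )/10, sqrt( 13), sqrt (17), sqrt( 17 ),49/5, 66]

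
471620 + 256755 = 728375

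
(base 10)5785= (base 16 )1699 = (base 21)d2a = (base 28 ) 7AH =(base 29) 6PE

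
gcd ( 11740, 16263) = 1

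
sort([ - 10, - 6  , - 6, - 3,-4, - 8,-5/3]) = [-10, - 8 , - 6, - 6, - 4,-3, - 5/3 ]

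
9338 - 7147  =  2191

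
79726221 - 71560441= 8165780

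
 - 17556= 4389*(-4 )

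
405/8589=135/2863 = 0.05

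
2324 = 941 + 1383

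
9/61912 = 9/61912 = 0.00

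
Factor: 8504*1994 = 16956976 = 2^4*997^1*1063^1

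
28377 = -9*( - 3153) 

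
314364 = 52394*6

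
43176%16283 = 10610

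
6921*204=1411884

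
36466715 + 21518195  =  57984910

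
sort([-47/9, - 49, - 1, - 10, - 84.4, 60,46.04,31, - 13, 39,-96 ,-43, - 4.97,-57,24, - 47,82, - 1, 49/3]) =[ - 96, - 84.4, - 57, - 49,-47,-43, - 13,-10, - 47/9,-4.97, - 1,-1, 49/3, 24,31 , 39,  46.04, 60, 82 ]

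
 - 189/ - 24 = 7 + 7/8 = 7.88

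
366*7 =2562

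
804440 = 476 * 1690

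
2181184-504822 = 1676362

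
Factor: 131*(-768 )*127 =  - 12777216 =- 2^8*3^1*127^1*131^1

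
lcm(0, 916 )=0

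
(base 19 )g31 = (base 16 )16CA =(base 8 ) 13312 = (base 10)5834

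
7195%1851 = 1642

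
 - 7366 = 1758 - 9124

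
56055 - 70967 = -14912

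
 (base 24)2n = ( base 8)107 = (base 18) 3h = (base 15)4b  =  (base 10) 71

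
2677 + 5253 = 7930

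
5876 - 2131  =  3745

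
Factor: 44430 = 2^1*3^1*5^1*1481^1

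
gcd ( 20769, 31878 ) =483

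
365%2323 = 365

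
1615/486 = 3 + 157/486 = 3.32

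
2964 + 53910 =56874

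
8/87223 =8/87223 = 0.00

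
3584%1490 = 604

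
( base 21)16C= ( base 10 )579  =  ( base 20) 18j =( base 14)2D5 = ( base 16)243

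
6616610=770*8593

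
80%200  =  80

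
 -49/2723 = -7/389 = -  0.02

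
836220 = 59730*14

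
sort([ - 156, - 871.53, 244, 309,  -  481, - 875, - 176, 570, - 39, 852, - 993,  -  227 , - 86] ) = [ - 993, - 875, - 871.53, - 481, - 227, - 176, - 156, - 86, - 39,244, 309, 570 , 852]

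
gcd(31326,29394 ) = 138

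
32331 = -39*( - 829)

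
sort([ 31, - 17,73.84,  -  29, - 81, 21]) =[  -  81 , - 29, - 17, 21, 31, 73.84]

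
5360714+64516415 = 69877129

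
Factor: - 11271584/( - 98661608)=1408948/12332701=2^2*17^(  -  1)*43^(-1 )*16871^( - 1)*  352237^1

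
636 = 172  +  464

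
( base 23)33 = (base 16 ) 48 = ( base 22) 36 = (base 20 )3C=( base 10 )72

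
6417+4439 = 10856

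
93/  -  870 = -31/290=- 0.11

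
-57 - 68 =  - 125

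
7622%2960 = 1702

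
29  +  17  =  46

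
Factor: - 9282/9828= - 17/18 = - 2^ ( - 1)*3^( - 2)*17^1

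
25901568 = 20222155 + 5679413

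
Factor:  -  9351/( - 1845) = 1039/205 = 5^( - 1)*41^ (-1)*1039^1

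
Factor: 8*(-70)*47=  - 26320  =  -2^4*5^1*7^1*47^1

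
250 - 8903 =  - 8653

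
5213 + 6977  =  12190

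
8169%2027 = 61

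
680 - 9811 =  - 9131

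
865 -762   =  103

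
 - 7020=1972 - 8992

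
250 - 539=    -289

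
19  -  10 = 9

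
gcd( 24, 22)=2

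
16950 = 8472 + 8478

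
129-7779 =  - 7650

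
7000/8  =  875 = 875.00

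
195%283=195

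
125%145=125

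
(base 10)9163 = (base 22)IKB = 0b10001111001011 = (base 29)aps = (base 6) 110231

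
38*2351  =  89338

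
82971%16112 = 2411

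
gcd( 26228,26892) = 332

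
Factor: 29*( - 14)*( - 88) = 35728= 2^4*7^1*11^1*29^1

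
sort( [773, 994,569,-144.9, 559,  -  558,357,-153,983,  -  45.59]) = [ - 558,-153, - 144.9  , -45.59,357, 559, 569,773,  983, 994] 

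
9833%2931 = 1040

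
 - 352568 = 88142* (-4)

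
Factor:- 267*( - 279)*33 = 2458269=3^4*11^1*31^1*89^1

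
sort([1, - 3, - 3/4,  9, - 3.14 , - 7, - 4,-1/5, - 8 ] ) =[ - 8,-7, - 4, - 3.14, - 3, -3/4, - 1/5, 1,  9] 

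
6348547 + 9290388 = 15638935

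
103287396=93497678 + 9789718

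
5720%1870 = 110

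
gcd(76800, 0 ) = 76800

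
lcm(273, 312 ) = 2184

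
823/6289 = 823/6289 = 0.13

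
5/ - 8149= -1 + 8144/8149=- 0.00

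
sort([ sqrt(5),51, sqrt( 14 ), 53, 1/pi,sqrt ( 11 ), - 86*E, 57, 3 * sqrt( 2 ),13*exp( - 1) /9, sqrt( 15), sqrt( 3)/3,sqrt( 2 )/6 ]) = [ -86 * E,sqrt(2)/6  ,  1/pi, 13*exp( - 1) /9,sqrt(3)/3, sqrt( 5), sqrt( 11), sqrt( 14 ) , sqrt(15), 3*sqrt(2), 51,53, 57] 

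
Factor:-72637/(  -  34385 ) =5^(-1 )*13^( -1)  *  19^1*23^( - 2)*3823^1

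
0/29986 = 0 = 0.00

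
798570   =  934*855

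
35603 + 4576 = 40179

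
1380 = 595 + 785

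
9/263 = 9/263  =  0.03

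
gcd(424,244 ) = 4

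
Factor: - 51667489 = - 51667489^1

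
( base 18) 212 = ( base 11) 558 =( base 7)1643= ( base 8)1234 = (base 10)668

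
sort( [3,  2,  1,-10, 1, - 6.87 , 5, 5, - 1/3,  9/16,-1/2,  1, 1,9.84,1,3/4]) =[- 10, - 6.87,-1/2,-1/3,9/16 , 3/4,1, 1,1,  1, 1, 2, 3 , 5, 5, 9.84]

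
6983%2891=1201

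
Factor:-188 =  - 2^2*47^1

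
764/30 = 25  +  7/15 = 25.47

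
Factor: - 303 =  - 3^1 * 101^1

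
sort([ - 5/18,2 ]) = [ - 5/18,2]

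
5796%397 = 238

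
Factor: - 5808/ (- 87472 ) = 33/497 = 3^1*7^(-1) * 11^1*71^(-1)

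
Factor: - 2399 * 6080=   -  14585920 = - 2^6*5^1*19^1 *2399^1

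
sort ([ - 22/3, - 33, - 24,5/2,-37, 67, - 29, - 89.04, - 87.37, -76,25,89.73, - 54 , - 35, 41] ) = [ - 89.04, - 87.37, - 76, - 54, - 37, - 35 , - 33 , - 29, - 24, - 22/3,5/2, 25 , 41,67,89.73]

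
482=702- 220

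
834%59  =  8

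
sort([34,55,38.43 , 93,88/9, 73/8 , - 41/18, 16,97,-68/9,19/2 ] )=[ - 68/9, - 41/18 , 73/8,19/2,88/9, 16,34,38.43 , 55 , 93,97]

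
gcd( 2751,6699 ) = 21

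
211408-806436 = - 595028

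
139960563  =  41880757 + 98079806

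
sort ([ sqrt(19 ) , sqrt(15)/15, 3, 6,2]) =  [ sqrt( 15 )/15,2,3,sqrt( 19 ),6 ] 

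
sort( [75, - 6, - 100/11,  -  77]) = [ - 77, - 100/11, - 6,75] 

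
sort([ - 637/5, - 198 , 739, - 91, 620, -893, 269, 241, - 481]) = [ - 893,  -  481,-198 , - 637/5, - 91,241 , 269,620, 739]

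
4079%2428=1651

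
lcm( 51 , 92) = 4692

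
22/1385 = 22/1385 = 0.02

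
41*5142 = 210822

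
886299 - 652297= 234002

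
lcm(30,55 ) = 330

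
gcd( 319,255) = 1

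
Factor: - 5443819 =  - 467^1 * 11657^1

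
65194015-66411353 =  - 1217338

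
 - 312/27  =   - 12 + 4/9=- 11.56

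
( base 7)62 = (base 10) 44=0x2C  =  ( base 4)230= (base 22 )20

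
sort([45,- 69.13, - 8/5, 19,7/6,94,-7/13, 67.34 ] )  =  [-69.13, - 8/5, - 7/13, 7/6,19, 45,67.34, 94 ]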